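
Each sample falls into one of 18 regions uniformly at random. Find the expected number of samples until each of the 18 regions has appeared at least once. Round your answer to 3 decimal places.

After k distinct regions have appeared, the next sample gives a new one with probability (18-k)/18, so the expected wait for the (k+1)-th is 18/(18-k).
E[T] = 18/18 + 18/17 + 18/16 + ... + 18/2 + 18/1 = 18·H_{18}.
H_{18} = 3.4951, so E[T] = 62.9119.

62.912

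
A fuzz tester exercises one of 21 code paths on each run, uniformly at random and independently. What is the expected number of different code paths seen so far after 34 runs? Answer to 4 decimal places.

17.0025

For each code path, P(seen in 34 runs) = 1 - (20/21)^34 = 0.80965.
By linearity of expectation, E[distinct seen] = 21·(1 - (20/21)^34) = 17.00255.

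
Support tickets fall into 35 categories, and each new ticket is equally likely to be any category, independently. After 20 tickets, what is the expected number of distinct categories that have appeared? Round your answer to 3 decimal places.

For each category, P(seen in 20 tickets) = 1 - (34/35)^20 = 0.4400.
By linearity of expectation, E[distinct seen] = 35·(1 - (34/35)^20) = 15.3987.

15.399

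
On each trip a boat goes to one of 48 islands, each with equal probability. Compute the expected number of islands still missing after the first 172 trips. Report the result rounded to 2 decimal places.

1.28

For each island, P(unseen after 172) = (47/48)^172 = 0.027.
By linearity of expectation, E[unseen] = 48·(47/48)^172 = 1.284.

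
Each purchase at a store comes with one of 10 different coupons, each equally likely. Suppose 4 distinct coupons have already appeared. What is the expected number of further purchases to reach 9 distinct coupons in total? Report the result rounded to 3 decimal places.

The wait to go from k to k+1 distinct coupons is geometric with mean 10/(10-k).
Sum over k = 4,...,8: E = 10/6 + 10/5 + 10/4 + 10/3 + 10/2 = 14.5000.

14.500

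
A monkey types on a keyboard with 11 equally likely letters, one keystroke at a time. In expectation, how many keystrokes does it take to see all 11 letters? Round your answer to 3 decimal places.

33.219

The wait to go from k to k+1 distinct letters is geometric with mean 11/(11-k).
E[T] = 11/11 + 11/10 + 11/9 + ... + 11/2 + 11/1 = 11·H_{11}.
H_{11} = 3.0199, so E[T] = 33.2187.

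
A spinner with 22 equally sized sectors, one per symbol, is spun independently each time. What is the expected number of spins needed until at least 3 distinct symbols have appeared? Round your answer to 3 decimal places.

Going from k to k+1 distinct takes a geometric number of spins with mean 22/(22-k).
Sum over k = 0,...,2: E = 22/22 + 22/21 + 22/20 = 3.1476.

3.148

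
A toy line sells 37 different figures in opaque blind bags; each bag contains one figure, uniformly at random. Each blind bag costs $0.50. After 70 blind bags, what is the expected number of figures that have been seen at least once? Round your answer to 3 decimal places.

For each figure, P(seen in 70 blind bags) = 1 - (36/37)^70 = 0.8531.
By linearity of expectation, E[distinct seen] = 37·(1 - (36/37)^70) = 31.5643.

31.564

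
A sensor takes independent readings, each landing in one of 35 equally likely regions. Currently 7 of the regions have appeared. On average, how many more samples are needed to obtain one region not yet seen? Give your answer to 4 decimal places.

1.2500

Each sample yields a new region with probability (35-7)/35 = 28/35, so the wait is geometric with mean 35/28.
E = 35/28 = 1.25000.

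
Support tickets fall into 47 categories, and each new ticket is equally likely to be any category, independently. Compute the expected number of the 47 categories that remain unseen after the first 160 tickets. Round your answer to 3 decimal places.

For each category, P(unseen after 160) = (46/47)^160 = 0.0320.
By linearity of expectation, E[unseen] = 47·(46/47)^160 = 1.5055.

1.506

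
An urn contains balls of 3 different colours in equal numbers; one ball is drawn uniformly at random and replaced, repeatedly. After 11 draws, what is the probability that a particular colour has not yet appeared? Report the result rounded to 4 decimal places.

Each draw misses the fixed colour with probability (3-1)/3 = 2/3, independently.
P(still missing after 11) = (2/3)^11 = 0.01156.

0.0116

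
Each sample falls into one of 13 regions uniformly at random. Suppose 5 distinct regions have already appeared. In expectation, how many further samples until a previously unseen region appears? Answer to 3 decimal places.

1.625

Each sample yields a new region with probability (13-5)/13 = 8/13, so the wait is geometric with mean 13/8.
E = 13/8 = 1.6250.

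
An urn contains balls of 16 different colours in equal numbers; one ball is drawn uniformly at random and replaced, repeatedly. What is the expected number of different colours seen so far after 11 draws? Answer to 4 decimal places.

8.1331

For each colour, P(seen in 11 draws) = 1 - (15/16)^11 = 0.50832.
By linearity of expectation, E[distinct seen] = 16·(1 - (15/16)^11) = 8.13309.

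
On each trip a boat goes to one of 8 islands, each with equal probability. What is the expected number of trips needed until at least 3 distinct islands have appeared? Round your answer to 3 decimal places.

Going from k to k+1 distinct takes a geometric number of trips with mean 8/(8-k).
Sum over k = 0,...,2: E = 8/8 + 8/7 + 8/6 = 3.4762.

3.476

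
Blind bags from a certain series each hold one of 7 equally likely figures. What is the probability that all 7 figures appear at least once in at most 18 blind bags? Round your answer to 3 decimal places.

0.611

By inclusion–exclusion over which figures are missing,
P(all seen) = Σ_{j=0}^{7} (-1)^j C(7,j)((7-j)/7)^18
= 1.0000 - 0.4366 + 0.0492 - 0.0015 + 0.0000 - 0.0000 + 0.0000 - 0.0000
= 0.6112.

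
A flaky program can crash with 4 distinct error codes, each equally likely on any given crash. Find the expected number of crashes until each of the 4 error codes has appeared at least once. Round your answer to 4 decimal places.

The wait to go from k to k+1 distinct error codes is geometric with mean 4/(4-k).
E[T] = 4/4 + 4/3 + 4/2 + 4/1 = 4·H_{4}.
H_{4} = 2.08333, so E[T] = 8.33333.

8.3333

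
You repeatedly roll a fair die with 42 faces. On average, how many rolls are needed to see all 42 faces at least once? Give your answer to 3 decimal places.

181.723

The wait to go from k to k+1 distinct faces is geometric with mean 42/(42-k).
E[T] = 42/42 + 42/41 + 42/40 + ... + 42/2 + 42/1 = 42·H_{42}.
H_{42} = 4.3267, so E[T] = 181.7232.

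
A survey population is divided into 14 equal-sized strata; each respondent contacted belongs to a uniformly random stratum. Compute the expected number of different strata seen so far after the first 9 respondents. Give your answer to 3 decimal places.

6.814

For each stratum, P(seen in 9 respondents) = 1 - (13/14)^9 = 0.4867.
By linearity of expectation, E[distinct seen] = 14·(1 - (13/14)^9) = 6.8144.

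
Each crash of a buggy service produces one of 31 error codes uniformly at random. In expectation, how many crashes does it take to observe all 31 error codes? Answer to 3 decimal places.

124.845

The wait to go from k to k+1 distinct error codes is geometric with mean 31/(31-k).
E[T] = 31/31 + 31/30 + 31/29 + ... + 31/2 + 31/1 = 31·H_{31}.
H_{31} = 4.0272, so E[T] = 124.8446.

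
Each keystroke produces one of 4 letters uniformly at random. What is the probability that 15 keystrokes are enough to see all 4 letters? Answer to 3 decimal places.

0.947

Let A_i be the event that letter i is missing after 15 keystrokes. By inclusion–exclusion on the A_i,
P(all seen) = Σ_{j=0}^{4} (-1)^j C(4,j)((4-j)/4)^15
= 1.0000 - 0.0535 + 0.0002 - 0.0000 + 0.0000
= 0.9467.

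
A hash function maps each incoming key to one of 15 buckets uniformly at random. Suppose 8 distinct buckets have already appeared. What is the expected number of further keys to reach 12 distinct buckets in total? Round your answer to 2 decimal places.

With k distinct buckets already seen, the next new one takes an expected 15/(15-k) keys.
Sum over k = 8,...,11: E = 15/7 + 15/6 + 15/5 + 15/4 = 11.393.

11.39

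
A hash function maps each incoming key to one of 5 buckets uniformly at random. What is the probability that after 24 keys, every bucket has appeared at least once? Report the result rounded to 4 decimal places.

Let A_i be the event that bucket i is missing after 24 keys. By inclusion–exclusion on the A_i,
P(all seen) = Σ_{j=0}^{5} (-1)^j C(5,j)((5-j)/5)^24
= 1.00000 - 0.02361 + 0.00005 - 0.00000 + 0.00000 - 0.00000
= 0.97644.

0.9764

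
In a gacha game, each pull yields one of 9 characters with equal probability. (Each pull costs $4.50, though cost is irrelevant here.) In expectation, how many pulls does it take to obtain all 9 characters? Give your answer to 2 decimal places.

Split into phases: going from k distinct to k+1 distinct takes on average 9/(9-k) pulls.
E[T] = 9/9 + 9/8 + 9/7 + ... + 9/2 + 9/1 = 9·H_{9}.
H_{9} = 2.829, so E[T] = 25.461.

25.46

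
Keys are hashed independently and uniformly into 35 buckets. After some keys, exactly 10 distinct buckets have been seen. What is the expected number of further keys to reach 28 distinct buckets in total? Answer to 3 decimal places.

42.809

With k distinct buckets already seen, the next new one takes an expected 35/(35-k) keys.
Sum over k = 10,...,27: E = 35/25 + 35/24 + 35/23 + ... + 35/9 + 35/8 = 42.8085.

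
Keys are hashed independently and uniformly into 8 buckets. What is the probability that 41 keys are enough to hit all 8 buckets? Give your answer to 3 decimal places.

0.967

By inclusion–exclusion over which buckets are missing,
P(all seen) = Σ_{j=0}^{8} (-1)^j C(8,j)((8-j)/8)^41
= 1.0000 - 0.0335 + 0.0002 - 0.0000 + 0.0000 - 0.0000 + 0.0000 - 0.0000 + 0.0000
= 0.9667.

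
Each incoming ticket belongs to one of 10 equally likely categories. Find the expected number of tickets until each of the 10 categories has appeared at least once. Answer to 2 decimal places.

After k distinct categories have appeared, the next ticket gives a new one with probability (10-k)/10, so the expected wait for the (k+1)-th is 10/(10-k).
E[T] = 10/10 + 10/9 + 10/8 + ... + 10/2 + 10/1 = 10·H_{10}.
H_{10} = 2.929, so E[T] = 29.290.

29.29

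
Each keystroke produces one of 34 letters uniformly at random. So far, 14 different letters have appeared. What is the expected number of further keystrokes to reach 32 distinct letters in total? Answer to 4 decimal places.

71.3231

The wait to go from k to k+1 distinct letters is geometric with mean 34/(34-k).
Sum over k = 14,...,31: E = 34/20 + 34/19 + 34/18 + ... + 34/4 + 34/3 = 71.32315.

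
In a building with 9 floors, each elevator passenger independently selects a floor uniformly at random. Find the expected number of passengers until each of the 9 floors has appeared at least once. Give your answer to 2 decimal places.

25.46

The wait to go from k to k+1 distinct floors is geometric with mean 9/(9-k).
E[T] = 9/9 + 9/8 + 9/7 + ... + 9/2 + 9/1 = 9·H_{9}.
H_{9} = 2.829, so E[T] = 25.461.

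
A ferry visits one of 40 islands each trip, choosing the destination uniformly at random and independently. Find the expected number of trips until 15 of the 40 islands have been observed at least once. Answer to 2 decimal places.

With k distinct islands already seen, the next new one arrives after an expected 40/(40-k) trips.
Sum over k = 0,...,14: E = 40/40 + 40/39 + 40/38 + ... + 40/27 + 40/26 = 18.503.

18.50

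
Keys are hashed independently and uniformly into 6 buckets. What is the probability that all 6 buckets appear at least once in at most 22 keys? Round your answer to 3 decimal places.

0.893

Let A_i be the event that bucket i is missing after 22 keys. By inclusion–exclusion on the A_i,
P(all seen) = Σ_{j=0}^{6} (-1)^j C(6,j)((6-j)/6)^22
= 1.0000 - 0.1087 + 0.0020 - 0.0000 + 0.0000 - 0.0000 + 0.0000
= 0.8933.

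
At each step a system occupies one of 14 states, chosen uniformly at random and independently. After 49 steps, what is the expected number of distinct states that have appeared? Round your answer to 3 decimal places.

13.629

For each state, P(seen in 49 steps) = 1 - (13/14)^49 = 0.9735.
By linearity of expectation, E[distinct seen] = 14·(1 - (13/14)^49) = 13.6293.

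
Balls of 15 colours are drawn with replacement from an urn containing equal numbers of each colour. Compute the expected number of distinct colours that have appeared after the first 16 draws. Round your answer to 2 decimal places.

For each colour, P(seen in 16 draws) = 1 - (14/15)^16 = 0.668.
By linearity of expectation, E[distinct seen] = 15·(1 - (14/15)^16) = 10.026.

10.03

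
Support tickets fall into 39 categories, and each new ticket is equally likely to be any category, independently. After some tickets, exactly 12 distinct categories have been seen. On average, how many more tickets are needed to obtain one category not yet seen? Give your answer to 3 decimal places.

1.444

The number of tickets until the next new category is geometric with success probability 27/39, so its mean is 39/27.
E = 39/27 = 1.4444.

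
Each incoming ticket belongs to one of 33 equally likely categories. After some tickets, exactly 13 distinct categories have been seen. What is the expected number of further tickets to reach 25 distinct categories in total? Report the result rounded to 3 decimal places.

The wait to go from k to k+1 distinct categories is geometric with mean 33/(33-k).
Sum over k = 13,...,24: E = 33/20 + 33/19 + 33/18 + ... + 33/10 + 33/9 = 29.0361.

29.036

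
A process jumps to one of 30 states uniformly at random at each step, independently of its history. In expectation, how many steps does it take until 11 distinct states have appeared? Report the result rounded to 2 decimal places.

13.42

With k distinct states already seen, the next new one arrives after an expected 30/(30-k) steps.
Sum over k = 0,...,10: E = 30/30 + 30/29 + 30/28 + ... + 30/21 + 30/20 = 13.417.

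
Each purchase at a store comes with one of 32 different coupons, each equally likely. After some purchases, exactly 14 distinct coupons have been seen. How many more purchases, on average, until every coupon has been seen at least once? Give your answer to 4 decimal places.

111.8435

With k distinct coupons already seen, the next new one takes an expected 32/(32-k) purchases.
Sum over k = 14,...,31: E = 32/18 + 32/17 + 32/16 + ... + 32/2 + 32/1 = 111.84346.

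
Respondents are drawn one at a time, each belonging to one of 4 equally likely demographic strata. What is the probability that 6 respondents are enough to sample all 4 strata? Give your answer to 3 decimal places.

0.381

Let A_i be the event that stratum i is missing after 6 respondents. By inclusion–exclusion on the A_i,
P(all seen) = Σ_{j=0}^{4} (-1)^j C(4,j)((4-j)/4)^6
= 1.0000 - 0.7119 + 0.0938 - 0.0010 + 0.0000
= 0.3809.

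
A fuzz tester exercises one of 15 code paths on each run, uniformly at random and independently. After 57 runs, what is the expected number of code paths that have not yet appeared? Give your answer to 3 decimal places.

0.294

For each code path, P(unseen after 57) = (14/15)^57 = 0.0196.
By linearity of expectation, E[unseen] = 15·(14/15)^57 = 0.2939.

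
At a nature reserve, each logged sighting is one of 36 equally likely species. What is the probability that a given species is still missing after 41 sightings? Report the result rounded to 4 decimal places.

0.3151

On each sighting the fixed species fails to appear with probability 35/36.
P(still missing after 41) = (35/36)^41 = 0.31506.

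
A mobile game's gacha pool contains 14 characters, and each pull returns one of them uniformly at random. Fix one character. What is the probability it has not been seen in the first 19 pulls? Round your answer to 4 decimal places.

Each pull misses the fixed character with probability (14-1)/14 = 13/14, independently.
P(still missing after 19) = (13/14)^19 = 0.24462.

0.2446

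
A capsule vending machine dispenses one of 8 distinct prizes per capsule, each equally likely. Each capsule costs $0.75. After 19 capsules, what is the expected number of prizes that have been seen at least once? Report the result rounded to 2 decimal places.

For each prize, P(seen in 19 capsules) = 1 - (7/8)^19 = 0.921.
By linearity of expectation, E[distinct seen] = 8·(1 - (7/8)^19) = 7.367.

7.37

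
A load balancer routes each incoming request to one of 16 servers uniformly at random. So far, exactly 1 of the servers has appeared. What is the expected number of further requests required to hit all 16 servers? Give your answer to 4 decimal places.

53.0917

The wait to go from k to k+1 distinct servers is geometric with mean 16/(16-k).
Sum over k = 1,...,15: E = 16/15 + 16/14 + 16/13 + ... + 16/2 + 16/1 = 53.09166.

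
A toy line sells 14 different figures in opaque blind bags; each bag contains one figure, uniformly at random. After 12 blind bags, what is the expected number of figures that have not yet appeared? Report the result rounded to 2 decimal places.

For each figure, P(unseen after 12) = (13/14)^12 = 0.411.
By linearity of expectation, E[unseen] = 14·(13/14)^12 = 5.753.

5.75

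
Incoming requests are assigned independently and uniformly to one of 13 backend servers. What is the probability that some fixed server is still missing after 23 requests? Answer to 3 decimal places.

0.159

Each request misses the fixed server with probability (13-1)/13 = 12/13, independently.
P(still missing after 23) = (12/13)^23 = 0.1587.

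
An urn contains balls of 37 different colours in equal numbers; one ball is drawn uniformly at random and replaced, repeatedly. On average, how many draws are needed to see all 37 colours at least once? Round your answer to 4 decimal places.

After k distinct colours have appeared, the next draw gives a new one with probability (37-k)/37, so the expected wait for the (k+1)-th is 37/(37-k).
E[T] = 37/37 + 37/36 + 37/35 + ... + 37/2 + 37/1 = 37·H_{37}.
H_{37} = 4.20159, so E[T] = 155.45869.

155.4587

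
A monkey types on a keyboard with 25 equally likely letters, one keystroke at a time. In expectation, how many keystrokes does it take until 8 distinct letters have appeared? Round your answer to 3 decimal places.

With k distinct letters already seen, the next new one arrives after an expected 25/(25-k) keystrokes.
Sum over k = 0,...,7: E = 25/25 + 25/24 + 25/23 + ... + 25/19 + 25/18 = 9.4101.

9.410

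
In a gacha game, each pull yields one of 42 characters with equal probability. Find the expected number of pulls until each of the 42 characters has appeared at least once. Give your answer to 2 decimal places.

181.72

After k distinct characters have appeared, the next pull gives a new one with probability (42-k)/42, so the expected wait for the (k+1)-th is 42/(42-k).
E[T] = 42/42 + 42/41 + 42/40 + ... + 42/2 + 42/1 = 42·H_{42}.
H_{42} = 4.327, so E[T] = 181.723.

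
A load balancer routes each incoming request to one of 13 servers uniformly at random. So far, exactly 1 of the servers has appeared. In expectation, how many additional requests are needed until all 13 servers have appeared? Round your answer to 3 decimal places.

40.342

From k distinct to k+1 distinct takes on average 13/(13-k) requests.
Sum over k = 1,...,12: E = 13/12 + 13/11 + 13/10 + ... + 13/2 + 13/1 = 40.3417.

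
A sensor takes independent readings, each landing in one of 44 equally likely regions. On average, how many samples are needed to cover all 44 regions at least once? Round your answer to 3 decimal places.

After k distinct regions have appeared, the next sample gives a new one with probability (44-k)/44, so the expected wait for the (k+1)-th is 44/(44-k).
E[T] = 44/44 + 44/43 + 44/42 + ... + 44/2 + 44/1 = 44·H_{44}.
H_{44} = 4.3727, so E[T] = 192.3999.

192.400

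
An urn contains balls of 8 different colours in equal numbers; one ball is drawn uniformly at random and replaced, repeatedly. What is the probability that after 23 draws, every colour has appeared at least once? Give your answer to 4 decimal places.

Let A_i be the event that colour i is missing after 23 draws. By inclusion–exclusion on the A_i,
P(all seen) = Σ_{j=0}^{8} (-1)^j C(8,j)((8-j)/8)^23
= 1.00000 - 0.37092 + 0.03746 - 0.00113 + 0.00001 - 0.00000 + 0.00000 - 0.00000 + 0.00000
= 0.66542.

0.6654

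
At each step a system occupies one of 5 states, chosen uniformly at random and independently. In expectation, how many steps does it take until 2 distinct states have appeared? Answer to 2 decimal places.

Going from k to k+1 distinct takes a geometric number of steps with mean 5/(5-k).
Sum over k = 0,...,1: E = 5/5 + 5/4 = 2.250.

2.25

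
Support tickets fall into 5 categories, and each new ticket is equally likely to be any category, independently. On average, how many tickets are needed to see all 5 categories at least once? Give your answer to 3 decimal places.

Split into phases: going from k distinct to k+1 distinct takes on average 5/(5-k) tickets.
E[T] = 5/5 + 5/4 + 5/3 + 5/2 + 5/1 = 5·H_{5}.
H_{5} = 2.2833, so E[T] = 11.4167.

11.417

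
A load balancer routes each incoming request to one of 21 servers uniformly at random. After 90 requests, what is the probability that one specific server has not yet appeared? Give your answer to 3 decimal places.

On each request the fixed server fails to appear with probability 20/21.
P(still missing after 90) = (20/21)^90 = 0.0124.

0.012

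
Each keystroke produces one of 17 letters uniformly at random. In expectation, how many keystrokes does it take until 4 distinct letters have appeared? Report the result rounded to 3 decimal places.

4.410

With k distinct letters already seen, the next new one arrives after an expected 17/(17-k) keystrokes.
Sum over k = 0,...,3: E = 17/17 + 17/16 + 17/15 + 17/14 = 4.4101.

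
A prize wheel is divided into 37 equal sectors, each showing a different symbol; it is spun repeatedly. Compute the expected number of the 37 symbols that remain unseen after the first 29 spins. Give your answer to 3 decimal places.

For each symbol, P(unseen after 29) = (36/37)^29 = 0.4518.
By linearity of expectation, E[unseen] = 37·(36/37)^29 = 16.7157.

16.716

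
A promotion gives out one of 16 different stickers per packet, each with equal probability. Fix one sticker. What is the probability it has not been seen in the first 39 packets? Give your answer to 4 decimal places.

On each packet the fixed sticker fails to appear with probability 15/16.
P(still missing after 39) = (15/16)^39 = 0.08070.

0.0807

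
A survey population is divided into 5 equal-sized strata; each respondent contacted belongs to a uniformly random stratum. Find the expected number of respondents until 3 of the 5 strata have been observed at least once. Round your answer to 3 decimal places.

Going from k to k+1 distinct takes a geometric number of respondents with mean 5/(5-k).
Sum over k = 0,...,2: E = 5/5 + 5/4 + 5/3 = 3.9167.

3.917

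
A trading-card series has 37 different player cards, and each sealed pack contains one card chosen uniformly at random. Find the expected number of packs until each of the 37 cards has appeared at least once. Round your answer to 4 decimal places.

155.4587

The wait to go from k to k+1 distinct cards is geometric with mean 37/(37-k).
E[T] = 37/37 + 37/36 + 37/35 + ... + 37/2 + 37/1 = 37·H_{37}.
H_{37} = 4.20159, so E[T] = 155.45869.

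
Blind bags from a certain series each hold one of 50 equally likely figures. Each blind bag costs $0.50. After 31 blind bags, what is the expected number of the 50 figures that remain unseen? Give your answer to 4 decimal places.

For each figure, P(unseen after 31) = (49/50)^31 = 0.53457.
By linearity of expectation, E[unseen] = 50·(49/50)^31 = 26.72873.

26.7287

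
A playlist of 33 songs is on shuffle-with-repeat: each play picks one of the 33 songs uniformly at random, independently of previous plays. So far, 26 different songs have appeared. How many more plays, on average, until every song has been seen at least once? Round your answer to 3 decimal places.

The wait to go from k to k+1 distinct songs is geometric with mean 33/(33-k).
Sum over k = 26,...,32: E = 33/7 + 33/6 + 33/5 + ... + 33/2 + 33/1 = 85.5643.

85.564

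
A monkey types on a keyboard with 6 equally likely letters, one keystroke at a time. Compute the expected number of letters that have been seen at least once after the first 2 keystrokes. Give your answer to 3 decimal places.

1.833

For each letter, P(seen in 2 keystrokes) = 1 - (5/6)^2 = 0.3056.
By linearity of expectation, E[distinct seen] = 6·(1 - (5/6)^2) = 1.8333.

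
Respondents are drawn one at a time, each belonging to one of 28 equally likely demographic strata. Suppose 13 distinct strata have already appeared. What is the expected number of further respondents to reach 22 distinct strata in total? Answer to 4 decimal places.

24.3104

The wait to go from k to k+1 distinct strata is geometric with mean 28/(28-k).
Sum over k = 13,...,21: E = 28/15 + 28/14 + 28/13 + ... + 28/8 + 28/7 = 24.31041.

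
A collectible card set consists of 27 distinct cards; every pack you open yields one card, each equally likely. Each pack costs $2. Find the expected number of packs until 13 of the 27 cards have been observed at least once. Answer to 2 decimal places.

17.28

With k distinct cards already seen, the next new one arrives after an expected 27/(27-k) packs.
Sum over k = 0,...,12: E = 27/27 + 27/26 + 27/25 + ... + 27/16 + 27/15 = 17.277.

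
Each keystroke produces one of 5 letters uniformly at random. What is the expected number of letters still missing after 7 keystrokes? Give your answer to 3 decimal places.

For each letter, P(unseen after 7) = (4/5)^7 = 0.2097.
By linearity of expectation, E[unseen] = 5·(4/5)^7 = 1.0486.

1.049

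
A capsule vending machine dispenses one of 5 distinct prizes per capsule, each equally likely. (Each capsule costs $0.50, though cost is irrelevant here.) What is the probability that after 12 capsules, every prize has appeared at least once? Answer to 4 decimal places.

0.6780

Let A_i be the event that prize i is missing after 12 capsules. By inclusion–exclusion on the A_i,
P(all seen) = Σ_{j=0}^{5} (-1)^j C(5,j)((5-j)/5)^12
= 1.00000 - 0.34360 + 0.02177 - 0.00017 + 0.00000 - 0.00000
= 0.67800.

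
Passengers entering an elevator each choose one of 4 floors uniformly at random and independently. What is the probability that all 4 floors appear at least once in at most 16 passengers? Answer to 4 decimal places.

Let A_i be the event that floor i is missing after 16 passengers. By inclusion–exclusion on the A_i,
P(all seen) = Σ_{j=0}^{4} (-1)^j C(4,j)((4-j)/4)^16
= 1.00000 - 0.04009 + 0.00009 - 0.00000 + 0.00000
= 0.96000.

0.9600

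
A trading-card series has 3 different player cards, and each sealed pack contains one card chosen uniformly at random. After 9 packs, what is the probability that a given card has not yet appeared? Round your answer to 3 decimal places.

0.026

Each pack misses the fixed card with probability (3-1)/3 = 2/3, independently.
P(still missing after 9) = (2/3)^9 = 0.0260.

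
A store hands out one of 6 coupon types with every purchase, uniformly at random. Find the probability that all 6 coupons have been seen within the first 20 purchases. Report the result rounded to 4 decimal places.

0.8480

By inclusion–exclusion over which coupons are missing,
P(all seen) = Σ_{j=0}^{6} (-1)^j C(6,j)((6-j)/6)^20
= 1.00000 - 0.15650 + 0.00451 - 0.00002 + 0.00000 - 0.00000 + 0.00000
= 0.84799.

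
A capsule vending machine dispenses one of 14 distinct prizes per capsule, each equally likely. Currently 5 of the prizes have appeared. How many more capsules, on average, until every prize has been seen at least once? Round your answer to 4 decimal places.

39.6056

With k distinct prizes already seen, the next new one takes an expected 14/(14-k) capsules.
Sum over k = 5,...,13: E = 14/9 + 14/8 + 14/7 + ... + 14/2 + 14/1 = 39.60556.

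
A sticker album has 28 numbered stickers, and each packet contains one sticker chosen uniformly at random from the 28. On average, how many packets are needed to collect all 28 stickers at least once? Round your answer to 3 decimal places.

Split into phases: going from k distinct to k+1 distinct takes on average 28/(28-k) packets.
E[T] = 28/28 + 28/27 + 28/26 + ... + 28/2 + 28/1 = 28·H_{28}.
H_{28} = 3.9272, so E[T] = 109.9608.

109.961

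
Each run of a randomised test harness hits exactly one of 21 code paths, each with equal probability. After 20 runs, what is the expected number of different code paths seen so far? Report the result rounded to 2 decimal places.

13.09

For each code path, P(seen in 20 runs) = 1 - (20/21)^20 = 0.623.
By linearity of expectation, E[distinct seen] = 21·(1 - (20/21)^20) = 13.085.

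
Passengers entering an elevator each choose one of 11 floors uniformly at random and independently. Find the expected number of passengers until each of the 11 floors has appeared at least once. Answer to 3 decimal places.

33.219

The wait to go from k to k+1 distinct floors is geometric with mean 11/(11-k).
E[T] = 11/11 + 11/10 + 11/9 + ... + 11/2 + 11/1 = 11·H_{11}.
H_{11} = 3.0199, so E[T] = 33.2187.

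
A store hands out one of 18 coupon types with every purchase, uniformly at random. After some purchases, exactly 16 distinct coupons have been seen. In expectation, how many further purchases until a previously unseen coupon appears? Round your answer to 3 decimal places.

The number of purchases until the next new coupon is geometric with success probability 2/18, so its mean is 18/2.
E = 18/2 = 9.0000.

9.000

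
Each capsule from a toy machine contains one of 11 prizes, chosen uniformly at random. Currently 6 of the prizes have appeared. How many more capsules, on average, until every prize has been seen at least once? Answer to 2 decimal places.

25.12

The wait to go from k to k+1 distinct prizes is geometric with mean 11/(11-k).
Sum over k = 6,...,10: E = 11/5 + 11/4 + 11/3 + 11/2 + 11/1 = 25.117.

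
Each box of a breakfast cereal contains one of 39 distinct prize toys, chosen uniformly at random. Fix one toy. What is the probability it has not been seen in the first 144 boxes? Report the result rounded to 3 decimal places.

On each box the fixed toy fails to appear with probability 38/39.
P(still missing after 144) = (38/39)^144 = 0.0237.

0.024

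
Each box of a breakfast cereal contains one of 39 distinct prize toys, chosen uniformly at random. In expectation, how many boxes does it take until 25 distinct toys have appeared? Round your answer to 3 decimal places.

39.077

With k distinct toys already seen, the next new one arrives after an expected 39/(39-k) boxes.
Sum over k = 0,...,24: E = 39/39 + 39/38 + 39/37 + ... + 39/16 + 39/15 = 39.0772.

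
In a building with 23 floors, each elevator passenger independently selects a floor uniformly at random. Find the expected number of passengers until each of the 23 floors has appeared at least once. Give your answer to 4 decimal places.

The wait to go from k to k+1 distinct floors is geometric with mean 23/(23-k).
E[T] = 23/23 + 23/22 + 23/21 + ... + 23/2 + 23/1 = 23·H_{23}.
H_{23} = 3.73429, so E[T] = 85.88870.

85.8887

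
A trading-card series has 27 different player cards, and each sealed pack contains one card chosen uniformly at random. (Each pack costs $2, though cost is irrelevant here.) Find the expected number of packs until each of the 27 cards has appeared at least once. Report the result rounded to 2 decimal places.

Split into phases: going from k distinct to k+1 distinct takes on average 27/(27-k) packs.
E[T] = 27/27 + 27/26 + 27/25 + ... + 27/2 + 27/1 = 27·H_{27}.
H_{27} = 3.891, so E[T] = 105.069.

105.07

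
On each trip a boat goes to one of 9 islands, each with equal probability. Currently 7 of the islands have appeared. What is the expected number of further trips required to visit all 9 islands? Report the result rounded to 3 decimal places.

The wait to go from k to k+1 distinct islands is geometric with mean 9/(9-k).
Sum over k = 7,...,8: E = 9/2 + 9/1 = 13.5000.

13.500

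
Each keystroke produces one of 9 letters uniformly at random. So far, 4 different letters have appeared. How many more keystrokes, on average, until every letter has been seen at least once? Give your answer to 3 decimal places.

20.550

The wait to go from k to k+1 distinct letters is geometric with mean 9/(9-k).
Sum over k = 4,...,8: E = 9/5 + 9/4 + 9/3 + 9/2 + 9/1 = 20.5500.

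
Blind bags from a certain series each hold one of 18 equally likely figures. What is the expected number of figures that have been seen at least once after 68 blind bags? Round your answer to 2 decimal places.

For each figure, P(seen in 68 blind bags) = 1 - (17/18)^68 = 0.979.
By linearity of expectation, E[distinct seen] = 18·(1 - (17/18)^68) = 17.631.

17.63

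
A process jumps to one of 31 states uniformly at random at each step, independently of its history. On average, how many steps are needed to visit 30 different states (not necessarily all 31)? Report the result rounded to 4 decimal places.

Going from k to k+1 distinct takes a geometric number of steps with mean 31/(31-k).
Sum over k = 0,...,29: E = 31/31 + 31/30 + 31/29 + ... + 31/3 + 31/2 = 93.84460.

93.8446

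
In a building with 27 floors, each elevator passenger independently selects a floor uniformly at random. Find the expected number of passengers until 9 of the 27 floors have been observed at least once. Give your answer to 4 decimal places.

With k distinct floors already seen, the next new one arrives after an expected 27/(27-k) passengers.
Sum over k = 0,...,8: E = 27/27 + 27/26 + 27/25 + ... + 27/20 + 27/19 = 10.70141.

10.7014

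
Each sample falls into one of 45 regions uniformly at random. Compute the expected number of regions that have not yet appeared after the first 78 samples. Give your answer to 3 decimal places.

For each region, P(unseen after 78) = (44/45)^78 = 0.1733.
By linearity of expectation, E[unseen] = 45·(44/45)^78 = 7.7973.

7.797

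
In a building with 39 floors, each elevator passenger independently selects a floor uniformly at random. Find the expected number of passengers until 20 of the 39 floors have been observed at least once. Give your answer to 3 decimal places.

27.526

Going from k to k+1 distinct takes a geometric number of passengers with mean 39/(39-k).
Sum over k = 0,...,19: E = 39/39 + 39/38 + 39/37 + ... + 39/21 + 39/20 = 27.5263.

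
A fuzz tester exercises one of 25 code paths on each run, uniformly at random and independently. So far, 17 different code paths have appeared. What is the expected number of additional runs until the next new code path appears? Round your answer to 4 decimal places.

3.1250

Each run yields a new code path with probability (25-17)/25 = 8/25, so the wait is geometric with mean 25/8.
E = 25/8 = 3.12500.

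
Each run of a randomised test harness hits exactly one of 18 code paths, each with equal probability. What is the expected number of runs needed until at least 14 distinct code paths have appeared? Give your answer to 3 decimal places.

With k distinct code paths already seen, the next new one arrives after an expected 18/(18-k) runs.
Sum over k = 0,...,13: E = 18/18 + 18/17 + 18/16 + ... + 18/6 + 18/5 = 25.4119.

25.412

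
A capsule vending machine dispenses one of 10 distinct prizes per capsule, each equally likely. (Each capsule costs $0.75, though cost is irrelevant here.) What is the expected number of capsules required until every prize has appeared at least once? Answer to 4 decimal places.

After k distinct prizes have appeared, the next capsule gives a new one with probability (10-k)/10, so the expected wait for the (k+1)-th is 10/(10-k).
E[T] = 10/10 + 10/9 + 10/8 + ... + 10/2 + 10/1 = 10·H_{10}.
H_{10} = 2.92897, so E[T] = 29.28968.

29.2897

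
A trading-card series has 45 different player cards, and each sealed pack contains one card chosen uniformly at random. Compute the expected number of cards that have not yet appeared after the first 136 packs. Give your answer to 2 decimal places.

2.12

For each card, P(unseen after 136) = (44/45)^136 = 0.047.
By linearity of expectation, E[unseen] = 45·(44/45)^136 = 2.118.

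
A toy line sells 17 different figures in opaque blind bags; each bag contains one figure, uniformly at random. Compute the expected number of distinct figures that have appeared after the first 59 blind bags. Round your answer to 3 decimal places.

16.525

For each figure, P(seen in 59 blind bags) = 1 - (16/17)^59 = 0.9720.
By linearity of expectation, E[distinct seen] = 17·(1 - (16/17)^59) = 16.5246.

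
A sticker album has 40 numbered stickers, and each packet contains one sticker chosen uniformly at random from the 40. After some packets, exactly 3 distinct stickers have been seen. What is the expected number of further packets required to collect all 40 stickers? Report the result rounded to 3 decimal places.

The wait to go from k to k+1 distinct stickers is geometric with mean 40/(40-k).
Sum over k = 3,...,39: E = 40/37 + 40/36 + 40/35 + ... + 40/2 + 40/1 = 168.0634.

168.063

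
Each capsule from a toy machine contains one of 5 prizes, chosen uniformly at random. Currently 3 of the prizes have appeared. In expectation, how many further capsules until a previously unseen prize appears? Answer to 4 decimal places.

The number of capsules until the next new prize is geometric with success probability 2/5, so its mean is 5/2.
E = 5/2 = 2.50000.

2.5000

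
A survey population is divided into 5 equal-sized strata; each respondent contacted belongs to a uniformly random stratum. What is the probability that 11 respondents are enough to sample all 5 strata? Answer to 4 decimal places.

0.6064

Let A_i be the event that stratum i is missing after 11 respondents. By inclusion–exclusion on the A_i,
P(all seen) = Σ_{j=0}^{5} (-1)^j C(5,j)((5-j)/5)^11
= 1.00000 - 0.42950 + 0.03628 - 0.00042 + 0.00000 - 0.00000
= 0.60636.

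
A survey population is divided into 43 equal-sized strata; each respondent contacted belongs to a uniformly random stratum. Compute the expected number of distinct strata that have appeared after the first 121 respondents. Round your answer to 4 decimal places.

For each stratum, P(seen in 121 respondents) = 1 - (42/43)^121 = 0.94199.
By linearity of expectation, E[distinct seen] = 43·(1 - (42/43)^121) = 40.50570.

40.5057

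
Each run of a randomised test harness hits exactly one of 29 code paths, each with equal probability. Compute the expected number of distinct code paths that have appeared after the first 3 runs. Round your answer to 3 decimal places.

For each code path, P(seen in 3 runs) = 1 - (28/29)^3 = 0.0999.
By linearity of expectation, E[distinct seen] = 29·(1 - (28/29)^3) = 2.8977.

2.898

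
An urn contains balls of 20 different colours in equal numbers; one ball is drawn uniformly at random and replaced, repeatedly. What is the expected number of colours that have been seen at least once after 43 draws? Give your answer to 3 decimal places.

For each colour, P(seen in 43 draws) = 1 - (19/20)^43 = 0.8898.
By linearity of expectation, E[distinct seen] = 20·(1 - (19/20)^43) = 17.7963.

17.796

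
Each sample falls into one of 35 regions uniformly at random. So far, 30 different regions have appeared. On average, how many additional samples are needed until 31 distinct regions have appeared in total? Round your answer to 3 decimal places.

With k distinct regions already seen, the next new one takes an expected 35/(35-k) samples.
Only the k = 30 term is needed: E = 35/5 = 7.0000.

7.000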